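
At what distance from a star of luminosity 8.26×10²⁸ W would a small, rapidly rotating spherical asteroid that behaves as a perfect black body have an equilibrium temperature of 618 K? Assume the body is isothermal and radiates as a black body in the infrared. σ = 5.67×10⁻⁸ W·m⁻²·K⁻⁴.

d ≈ 4.46×10¹¹ m

For an isothermal black-emitting sphere, (1−a)S·πr² = σ·4πr²·T⁴ ⇒ S = 4σT⁴/(1−a).
S = 4·5.67×10⁻⁸·(618)⁴/1.00 = 33080 W/m².
Flux falls as S = L/(4πd²), so d = √(L/(4πS)) = √(8.26×10²⁸/(4π·33080)).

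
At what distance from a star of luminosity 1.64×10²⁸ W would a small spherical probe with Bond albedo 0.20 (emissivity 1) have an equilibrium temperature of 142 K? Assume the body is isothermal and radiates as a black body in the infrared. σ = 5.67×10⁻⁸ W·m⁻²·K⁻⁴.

For an isothermal black-emitting sphere, (1−a)S·πr² = σ·4πr²·T⁴ ⇒ S = 4σT⁴/(1−a).
S = 4·5.67×10⁻⁸·(142)⁴/0.800 = 115.3 W/m².
Flux falls as S = L/(4πd²), so d = √(L/(4πS)) = √(1.64×10²⁸/(4π·115.3)).

d ≈ 3.36×10¹² m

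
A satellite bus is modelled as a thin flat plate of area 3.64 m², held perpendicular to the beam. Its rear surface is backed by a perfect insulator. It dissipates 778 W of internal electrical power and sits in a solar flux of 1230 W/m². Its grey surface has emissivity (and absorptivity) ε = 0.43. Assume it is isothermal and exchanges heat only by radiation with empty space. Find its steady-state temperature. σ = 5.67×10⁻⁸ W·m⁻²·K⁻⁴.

At steady state, absorbed solar power + internal power = radiated power.
Absorbed: α·S·A_cross = 0.43·1230·3.640 = 1925 W (cross-section A).
Total input = 1925 + 778 = 2703 W.
Radiated: εσ·A_surf·T⁴ with A_surf = A = 3.640 m².
T⁴ = 2703/(0.43·5.67×10⁻⁸·3.640) = 3.046×10¹⁰ K⁴.

T ≈ 418 K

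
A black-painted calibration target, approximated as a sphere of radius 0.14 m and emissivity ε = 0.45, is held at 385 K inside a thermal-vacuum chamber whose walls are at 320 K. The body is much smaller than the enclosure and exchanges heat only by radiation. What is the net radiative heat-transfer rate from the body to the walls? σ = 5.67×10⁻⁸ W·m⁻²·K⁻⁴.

P_net ≈ 72.2 W

For a small grey body in a large enclosure: P_net = εσA(T_body⁴ − T_wall⁴).
A = 4πr² = 0.2463 m²; T_body⁴ − T_wall⁴ = 2.197×10¹⁰ − 1.049×10¹⁰ = 1.148×10¹⁰ K⁴.
|P_net| = 0.45·5.67×10⁻⁸·0.2463·1.148×10¹⁰.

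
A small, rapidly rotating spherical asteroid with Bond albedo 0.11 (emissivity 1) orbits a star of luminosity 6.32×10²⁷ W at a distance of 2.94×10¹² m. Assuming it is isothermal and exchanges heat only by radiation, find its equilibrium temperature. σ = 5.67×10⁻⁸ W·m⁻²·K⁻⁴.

T ≈ 123 K

First find the stellar flux at distance d: S = L/(4πd²) = 6.32×10²⁷/(4π·(2.94×10¹²)²) = 58.19 W/m².
For an isothermal sphere, absorbed (1−a)S·πr² = emitted σ·4πr²·T⁴, so T⁴ = (1−a)S/(4σ).
T⁴ = 0.890·58.19/(4·5.67×10⁻⁸) = 2.283×10⁸ K⁴.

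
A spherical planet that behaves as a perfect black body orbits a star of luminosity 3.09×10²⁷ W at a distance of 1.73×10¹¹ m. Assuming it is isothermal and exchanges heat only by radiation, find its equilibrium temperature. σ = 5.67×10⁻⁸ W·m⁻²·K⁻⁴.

T ≈ 436 K

First find the stellar flux at distance d: S = L/(4πd²) = 3.09×10²⁷/(4π·(1.73×10¹¹)²) = 8216 W/m².
For an isothermal sphere, absorbed (1−a)S·πr² = emitted σ·4πr²·T⁴, so T⁴ = (1−a)S/(4σ).
T⁴ = 1.00·8216/(4·5.67×10⁻⁸) = 3.623×10¹⁰ K⁴.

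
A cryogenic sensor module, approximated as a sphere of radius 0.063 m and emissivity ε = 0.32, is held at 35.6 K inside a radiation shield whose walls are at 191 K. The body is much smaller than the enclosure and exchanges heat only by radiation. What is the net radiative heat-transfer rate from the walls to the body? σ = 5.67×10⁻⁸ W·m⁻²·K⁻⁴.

P_net ≈ 1.20 W

For a small grey body in a large enclosure: P_net = εσA(T_body⁴ − T_wall⁴).
A = 4πr² = 0.04988 m²; T_body⁴ − T_wall⁴ = 1.606×10⁶ − 1.331×10⁹ = -1.329×10⁹ K⁴.
|P_net| = 0.32·5.67×10⁻⁸·0.04988·1.329×10⁹.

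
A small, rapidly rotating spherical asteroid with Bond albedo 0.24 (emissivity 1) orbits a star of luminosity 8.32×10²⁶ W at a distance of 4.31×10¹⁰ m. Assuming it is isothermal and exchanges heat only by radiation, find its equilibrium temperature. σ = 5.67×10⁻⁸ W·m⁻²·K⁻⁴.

T ≈ 588 K

First find the stellar flux at distance d: S = L/(4πd²) = 8.32×10²⁶/(4π·(4.31×10¹⁰)²) = 35640 W/m².
For an isothermal sphere, absorbed (1−a)S·πr² = emitted σ·4πr²·T⁴, so T⁴ = (1−a)S/(4σ).
T⁴ = 0.760·35640/(4·5.67×10⁻⁸) = 1.194×10¹¹ K⁴.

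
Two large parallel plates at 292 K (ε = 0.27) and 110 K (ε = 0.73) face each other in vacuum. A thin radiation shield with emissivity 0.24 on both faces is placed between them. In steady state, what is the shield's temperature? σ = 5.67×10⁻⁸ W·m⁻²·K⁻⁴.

In steady state the net flux on the hot side equals that on the cold side.
σ(T₁⁴−T_s⁴)/D₁ = σ(T_s⁴−T₂⁴)/D₂, with D₁ = 1/ε₁+1/ε_s−1 = 6.870, D₂ = 1/ε_s+1/ε₂−1 = 4.537.
Solve for T_s⁴: T_s⁴ = (D₂·T₁⁴ + D₁·T₂⁴)/(D₁+D₂) = 2.979×10⁹ K⁴.

T_s ≈ 234 K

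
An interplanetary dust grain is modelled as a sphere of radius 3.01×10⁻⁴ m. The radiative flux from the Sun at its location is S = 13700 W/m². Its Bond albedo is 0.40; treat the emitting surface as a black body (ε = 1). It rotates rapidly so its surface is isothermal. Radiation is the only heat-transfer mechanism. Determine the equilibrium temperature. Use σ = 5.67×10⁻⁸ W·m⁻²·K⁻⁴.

At equilibrium, absorbed power = emitted power.
Absorbing cross-section = πr² = 2.846×10⁻⁷ m²; emitting surface = 4πr² = 1.139×10⁻⁶ m² (ratio 4).
(1−a)S·A_cross = εσ·A_surf·T⁴  ⇒  T⁴ = (1−a)S/(4σ).
T⁴ = 0.600·13700/(4·5.67×10⁻⁸) = 3.624×10¹⁰ K⁴.
T = (3.624×10¹⁰)^(1/4).

T ≈ 436 K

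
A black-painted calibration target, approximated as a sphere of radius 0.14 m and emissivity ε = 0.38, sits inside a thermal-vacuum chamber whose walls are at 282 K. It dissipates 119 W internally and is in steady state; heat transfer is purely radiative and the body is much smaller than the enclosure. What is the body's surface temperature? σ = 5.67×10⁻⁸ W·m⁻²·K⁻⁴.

For a small grey body in a large enclosure, net radiated power = εσA(T⁴ − T_w⁴).
Steady state: P = εσA(T⁴ − T_w⁴) with A = 4πr² = 0.2463 m².
T⁴ = P/(εσA) + T_w⁴ = 119/(0.38·5.67×10⁻⁸·0.2463) + (282)⁴
    = 2.242×10¹⁰ + 6.324×10⁹ = 2.875×10¹⁰ K⁴.

T ≈ 412 K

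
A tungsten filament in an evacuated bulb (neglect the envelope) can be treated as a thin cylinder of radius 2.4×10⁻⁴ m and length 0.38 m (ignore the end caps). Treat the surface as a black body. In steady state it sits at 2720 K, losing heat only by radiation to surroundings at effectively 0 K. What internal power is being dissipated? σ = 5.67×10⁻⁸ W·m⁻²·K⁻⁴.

Steady state: P = εσA T⁴.
A = 2πrL = 5.730×10⁻⁴ m²; T⁴ = (2720)⁴ = 5.474×10¹³ K⁴.
P = 1.0 × 5.67×10⁻⁸ × 5.730×10⁻⁴ × 5.474×10¹³.

P ≈ 1780 W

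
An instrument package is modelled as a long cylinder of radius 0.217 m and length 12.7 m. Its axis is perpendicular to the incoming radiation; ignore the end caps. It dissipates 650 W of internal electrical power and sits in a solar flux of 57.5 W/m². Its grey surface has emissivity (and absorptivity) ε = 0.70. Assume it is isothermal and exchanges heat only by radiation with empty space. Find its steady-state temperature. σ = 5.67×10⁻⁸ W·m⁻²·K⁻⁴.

At steady state, absorbed solar power + internal power = radiated power.
Absorbed: α·S·A_cross = 0.70·57.5·5.512 = 221.8 W (cross-section 2rL).
Total input = 221.8 + 650 = 871.8 W.
Radiated: εσ·A_surf·T⁴ with A_surf = 2πrL = 17.32 m².
T⁴ = 871.8/(0.70·5.67×10⁻⁸·17.32) = 1.269×10⁹ K⁴.

T ≈ 189 K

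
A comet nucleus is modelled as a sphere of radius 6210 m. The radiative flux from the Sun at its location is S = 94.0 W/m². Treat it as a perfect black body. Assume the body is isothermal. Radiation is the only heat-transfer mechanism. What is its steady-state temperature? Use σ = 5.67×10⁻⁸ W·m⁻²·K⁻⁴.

At equilibrium, absorbed power = emitted power.
Absorbing cross-section = πr² = 1.212×10⁸ m²; emitting surface = 4πr² = 4.846×10⁸ m² (ratio 4).
S·A_cross = εσ·A_surf·T⁴  ⇒  T⁴ = S/(4σ).
T⁴ = 1.00·94.0/(4·5.67×10⁻⁸) = 4.145×10⁸ K⁴.
T = (4.145×10⁸)^(1/4).

T ≈ 143 K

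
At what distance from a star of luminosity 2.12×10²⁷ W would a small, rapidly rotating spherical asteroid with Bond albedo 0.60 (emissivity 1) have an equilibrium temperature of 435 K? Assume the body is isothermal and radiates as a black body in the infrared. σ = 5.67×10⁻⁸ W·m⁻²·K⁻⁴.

For an isothermal black-emitting sphere, (1−a)S·πr² = σ·4πr²·T⁴ ⇒ S = 4σT⁴/(1−a).
S = 4·5.67×10⁻⁸·(435)⁴/0.400 = 20300 W/m².
Flux falls as S = L/(4πd²), so d = √(L/(4πS)) = √(2.12×10²⁷/(4π·20300)).

d ≈ 9.12×10¹⁰ m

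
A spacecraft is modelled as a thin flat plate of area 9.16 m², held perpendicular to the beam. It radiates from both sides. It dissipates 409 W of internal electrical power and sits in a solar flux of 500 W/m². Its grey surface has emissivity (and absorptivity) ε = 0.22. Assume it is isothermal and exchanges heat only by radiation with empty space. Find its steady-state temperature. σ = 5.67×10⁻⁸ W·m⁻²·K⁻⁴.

At steady state, absorbed solar power + internal power = radiated power.
Absorbed: α·S·A_cross = 0.22·500·9.160 = 1008 W (cross-section A).
Total input = 1008 + 409 = 1417 W.
Radiated: εσ·A_surf·T⁴ with A_surf = 2A = 18.32 m².
T⁴ = 1417/(0.22·5.67×10⁻⁸·18.32) = 6.199×10⁹ K⁴.

T ≈ 281 K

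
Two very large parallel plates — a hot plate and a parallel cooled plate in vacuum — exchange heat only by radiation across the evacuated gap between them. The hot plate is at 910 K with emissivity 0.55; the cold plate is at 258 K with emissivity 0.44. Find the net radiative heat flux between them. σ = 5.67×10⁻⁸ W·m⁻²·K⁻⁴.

q ≈ 12500 W/m²

For two infinite grey parallel plates, q = σ(T₁⁴ − T₂⁴)/(1/ε₁ + 1/ε₂ − 1).
T₁⁴ − T₂⁴ = 6.857×10¹¹ − 4.431×10⁹ = 6.813×10¹¹ K⁴.
1/ε₁ + 1/ε₂ − 1 = 1.818 + 2.273 − 1 = 3.091.
q = 5.67×10⁻⁸ × 6.813×10¹¹ / 3.091.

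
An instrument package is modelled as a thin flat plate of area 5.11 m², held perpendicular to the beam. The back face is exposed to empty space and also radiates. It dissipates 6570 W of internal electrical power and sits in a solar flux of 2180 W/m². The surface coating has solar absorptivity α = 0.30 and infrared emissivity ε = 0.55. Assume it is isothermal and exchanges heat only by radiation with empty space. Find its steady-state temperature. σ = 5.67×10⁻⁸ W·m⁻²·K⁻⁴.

T ≈ 420 K

At steady state, absorbed solar power + internal power = radiated power.
Absorbed: α·S·A_cross = 0.30·2180·5.110 = 3342 W (cross-section A).
Total input = 3342 + 6570 = 9912 W.
Radiated: εσ·A_surf·T⁴ with A_surf = 2A = 10.22 m².
T⁴ = 9912/(0.55·5.67×10⁻⁸·10.22) = 3.110×10¹⁰ K⁴.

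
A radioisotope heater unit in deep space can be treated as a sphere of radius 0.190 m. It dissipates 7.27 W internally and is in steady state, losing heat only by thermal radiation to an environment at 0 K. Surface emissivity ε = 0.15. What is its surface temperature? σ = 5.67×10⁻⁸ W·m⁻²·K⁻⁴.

T ≈ 208 K

Steady state: internal power = radiated power, P = εσA T⁴.
Radiating area A = 4πr² = 0.4536 m².
T⁴ = P/(εσA) = 7.27/(0.15·5.67×10⁻⁸·0.4536) = 1.884×10⁹ K⁴.
T = (1.884×10⁹)^(1/4).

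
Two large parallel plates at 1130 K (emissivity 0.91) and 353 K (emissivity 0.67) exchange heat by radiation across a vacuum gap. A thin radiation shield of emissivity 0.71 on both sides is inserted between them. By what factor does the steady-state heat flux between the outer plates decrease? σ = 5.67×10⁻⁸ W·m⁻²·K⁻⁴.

factor ≈ 2.14

Without shield: q₀ = σΔ(T⁴)/(1/ε₁+1/ε₂−1) with denominator 1.591.
With shield the two gaps are in series; the resistances add: (1/ε₁+1/ε_s−1)+(1/ε_s+1/ε₂−1) = 1.507+1.901 = 3.408.
Heat-flux ratio q₀/q = 3.408/1.591.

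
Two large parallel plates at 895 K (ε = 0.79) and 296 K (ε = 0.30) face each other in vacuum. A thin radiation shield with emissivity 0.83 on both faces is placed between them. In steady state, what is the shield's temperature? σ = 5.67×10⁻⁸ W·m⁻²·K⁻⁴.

In steady state the net flux on the hot side equals that on the cold side.
σ(T₁⁴−T_s⁴)/D₁ = σ(T_s⁴−T₂⁴)/D₂, with D₁ = 1/ε₁+1/ε_s−1 = 1.471, D₂ = 1/ε_s+1/ε₂−1 = 3.538.
Solve for T_s⁴: T_s⁴ = (D₂·T₁⁴ + D₁·T₂⁴)/(D₁+D₂) = 4.555×10¹¹ K⁴.

T_s ≈ 822 K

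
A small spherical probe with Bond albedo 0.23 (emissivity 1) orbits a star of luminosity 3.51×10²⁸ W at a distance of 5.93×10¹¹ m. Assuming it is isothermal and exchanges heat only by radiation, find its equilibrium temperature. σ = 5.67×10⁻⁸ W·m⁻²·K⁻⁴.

First find the stellar flux at distance d: S = L/(4πd²) = 3.51×10²⁸/(4π·(5.93×10¹¹)²) = 7943 W/m².
For an isothermal sphere, absorbed (1−a)S·πr² = emitted σ·4πr²·T⁴, so T⁴ = (1−a)S/(4σ).
T⁴ = 0.770·7943/(4·5.67×10⁻⁸) = 2.697×10¹⁰ K⁴.

T ≈ 405 K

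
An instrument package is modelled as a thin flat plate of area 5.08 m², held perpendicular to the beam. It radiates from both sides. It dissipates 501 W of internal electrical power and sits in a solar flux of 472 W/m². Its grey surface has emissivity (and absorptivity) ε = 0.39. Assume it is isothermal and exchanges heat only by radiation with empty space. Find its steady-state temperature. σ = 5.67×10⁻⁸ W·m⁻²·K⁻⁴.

At steady state, absorbed solar power + internal power = radiated power.
Absorbed: α·S·A_cross = 0.39·472·5.080 = 935.1 W (cross-section A).
Total input = 935.1 + 501 = 1436 W.
Radiated: εσ·A_surf·T⁴ with A_surf = 2A = 10.16 m².
T⁴ = 1436/(0.39·5.67×10⁻⁸·10.16) = 6.392×10⁹ K⁴.

T ≈ 283 K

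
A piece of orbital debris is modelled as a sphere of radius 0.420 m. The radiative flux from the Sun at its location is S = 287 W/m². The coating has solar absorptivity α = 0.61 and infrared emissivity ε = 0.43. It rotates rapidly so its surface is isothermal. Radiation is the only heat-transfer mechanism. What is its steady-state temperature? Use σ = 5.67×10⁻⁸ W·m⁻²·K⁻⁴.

At equilibrium, absorbed power = emitted power.
Absorbing cross-section = πr² = 0.5542 m²; emitting surface = 4πr² = 2.217 m² (ratio 4).
αS·A_cross = εσ·A_surf·T⁴  ⇒  T⁴ = αS/(ε·4σ).
T⁴ = 0.610·287/(0.43·4·5.67×10⁻⁸) = 1.795×10⁹ K⁴.
T = (1.795×10⁹)^(1/4).

T ≈ 206 K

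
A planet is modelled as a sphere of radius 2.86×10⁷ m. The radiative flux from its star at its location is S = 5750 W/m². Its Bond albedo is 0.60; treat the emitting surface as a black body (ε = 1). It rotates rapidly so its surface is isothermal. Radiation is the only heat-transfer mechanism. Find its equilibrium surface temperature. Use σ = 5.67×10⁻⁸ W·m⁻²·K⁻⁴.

T ≈ 317 K

At equilibrium, absorbed power = emitted power.
Absorbing cross-section = πr² = 2.570×10¹⁵ m²; emitting surface = 4πr² = 1.028×10¹⁶ m² (ratio 4).
(1−a)S·A_cross = εσ·A_surf·T⁴  ⇒  T⁴ = (1−a)S/(4σ).
T⁴ = 0.400·5750/(4·5.67×10⁻⁸) = 1.014×10¹⁰ K⁴.
T = (1.014×10¹⁰)^(1/4).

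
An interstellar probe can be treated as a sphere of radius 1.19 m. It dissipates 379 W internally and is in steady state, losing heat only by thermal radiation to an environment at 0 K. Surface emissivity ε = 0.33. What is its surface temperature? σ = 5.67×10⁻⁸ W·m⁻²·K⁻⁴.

T ≈ 184 K

Steady state: internal power = radiated power, P = εσA T⁴.
Radiating area A = 4πr² = 17.80 m².
T⁴ = P/(εσA) = 379/(0.33·5.67×10⁻⁸·17.80) = 1.138×10⁹ K⁴.
T = (1.138×10⁹)^(1/4).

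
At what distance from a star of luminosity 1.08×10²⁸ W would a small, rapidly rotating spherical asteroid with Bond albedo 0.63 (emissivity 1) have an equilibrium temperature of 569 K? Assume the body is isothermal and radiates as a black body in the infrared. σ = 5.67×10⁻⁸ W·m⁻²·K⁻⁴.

d ≈ 1.16×10¹¹ m

For an isothermal black-emitting sphere, (1−a)S·πr² = σ·4πr²·T⁴ ⇒ S = 4σT⁴/(1−a).
S = 4·5.67×10⁻⁸·(569)⁴/0.370 = 64250 W/m².
Flux falls as S = L/(4πd²), so d = √(L/(4πS)) = √(1.08×10²⁸/(4π·64250)).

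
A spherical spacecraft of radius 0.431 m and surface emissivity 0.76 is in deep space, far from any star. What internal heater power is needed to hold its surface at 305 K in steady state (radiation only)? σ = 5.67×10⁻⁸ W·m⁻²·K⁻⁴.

P = εσ·4πr²·T⁴.
4πr² = 2.334 m²; T⁴ = 8.654×10⁹ K⁴.
P = 0.76·5.67×10⁻⁸·2.334·8.654×10⁹.

P ≈ 870 W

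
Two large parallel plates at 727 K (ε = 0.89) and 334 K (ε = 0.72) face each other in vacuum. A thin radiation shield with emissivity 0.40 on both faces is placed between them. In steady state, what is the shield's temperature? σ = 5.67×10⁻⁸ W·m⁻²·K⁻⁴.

T_s ≈ 625 K

In steady state the net flux on the hot side equals that on the cold side.
σ(T₁⁴−T_s⁴)/D₁ = σ(T_s⁴−T₂⁴)/D₂, with D₁ = 1/ε₁+1/ε_s−1 = 2.624, D₂ = 1/ε_s+1/ε₂−1 = 2.889.
Solve for T_s⁴: T_s⁴ = (D₂·T₁⁴ + D₁·T₂⁴)/(D₁+D₂) = 1.523×10¹¹ K⁴.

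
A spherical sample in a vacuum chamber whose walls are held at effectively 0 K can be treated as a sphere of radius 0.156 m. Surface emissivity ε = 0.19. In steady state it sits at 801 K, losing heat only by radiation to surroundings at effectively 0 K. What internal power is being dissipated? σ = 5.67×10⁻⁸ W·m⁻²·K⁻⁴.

P ≈ 1360 W

Steady state: P = εσA T⁴.
A = 4πr² = 0.3058 m²; T⁴ = (801)⁴ = 4.117×10¹¹ K⁴.
P = 0.19 × 5.67×10⁻⁸ × 0.3058 × 4.117×10¹¹.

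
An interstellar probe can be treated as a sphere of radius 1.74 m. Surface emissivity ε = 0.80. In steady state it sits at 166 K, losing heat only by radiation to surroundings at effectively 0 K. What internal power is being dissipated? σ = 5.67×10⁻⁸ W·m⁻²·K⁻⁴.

Steady state: P = εσA T⁴.
A = 4πr² = 38.05 m²; T⁴ = (166)⁴ = 7.593×10⁸ K⁴.
P = 0.80 × 5.67×10⁻⁸ × 38.05 × 7.593×10⁸.

P ≈ 1310 W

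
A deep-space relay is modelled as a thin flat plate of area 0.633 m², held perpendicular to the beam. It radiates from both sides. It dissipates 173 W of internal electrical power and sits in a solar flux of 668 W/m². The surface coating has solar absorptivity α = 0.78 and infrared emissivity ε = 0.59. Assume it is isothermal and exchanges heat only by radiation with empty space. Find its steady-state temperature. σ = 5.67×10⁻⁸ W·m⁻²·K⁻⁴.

At steady state, absorbed solar power + internal power = radiated power.
Absorbed: α·S·A_cross = 0.78·668·0.6330 = 329.8 W (cross-section A).
Total input = 329.8 + 173 = 502.8 W.
Radiated: εσ·A_surf·T⁴ with A_surf = 2A = 1.266 m².
T⁴ = 502.8/(0.59·5.67×10⁻⁸·1.266) = 1.187×10¹⁰ K⁴.

T ≈ 330 K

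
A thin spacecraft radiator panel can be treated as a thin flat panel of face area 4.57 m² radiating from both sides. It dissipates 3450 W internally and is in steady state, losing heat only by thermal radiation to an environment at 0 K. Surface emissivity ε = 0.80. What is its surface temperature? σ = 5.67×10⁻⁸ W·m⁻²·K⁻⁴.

Steady state: internal power = radiated power, P = εσA T⁴.
Radiating area A = 2·4.57 = 9.140 m².
T⁴ = P/(εσA) = 3450/(0.80·5.67×10⁻⁸·9.140) = 8.321×10⁹ K⁴.
T = (8.321×10⁹)^(1/4).

T ≈ 302 K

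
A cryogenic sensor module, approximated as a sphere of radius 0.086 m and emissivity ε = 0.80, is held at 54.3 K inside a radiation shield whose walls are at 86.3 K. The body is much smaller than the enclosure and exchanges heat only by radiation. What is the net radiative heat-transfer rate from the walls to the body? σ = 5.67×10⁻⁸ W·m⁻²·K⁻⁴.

For a small grey body in a large enclosure: P_net = εσA(T_body⁴ − T_wall⁴).
A = 4πr² = 0.09294 m²; T_body⁴ − T_wall⁴ = 8.694×10⁶ − 5.547×10⁷ = -4.677×10⁷ K⁴.
|P_net| = 0.80·5.67×10⁻⁸·0.09294·4.677×10⁷.

P_net ≈ 0.197 W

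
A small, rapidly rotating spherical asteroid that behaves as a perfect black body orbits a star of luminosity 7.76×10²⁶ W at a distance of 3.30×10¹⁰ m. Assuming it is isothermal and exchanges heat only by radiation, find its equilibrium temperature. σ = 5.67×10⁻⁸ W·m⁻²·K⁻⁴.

First find the stellar flux at distance d: S = L/(4πd²) = 7.76×10²⁶/(4π·(3.30×10¹⁰)²) = 56710 W/m².
For an isothermal sphere, absorbed (1−a)S·πr² = emitted σ·4πr²·T⁴, so T⁴ = (1−a)S/(4σ).
T⁴ = 1.00·56710/(4·5.67×10⁻⁸) = 2.500×10¹¹ K⁴.

T ≈ 707 K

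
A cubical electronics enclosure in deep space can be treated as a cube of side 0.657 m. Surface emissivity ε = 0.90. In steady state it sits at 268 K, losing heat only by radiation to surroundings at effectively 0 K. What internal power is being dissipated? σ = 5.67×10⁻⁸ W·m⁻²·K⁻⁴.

Steady state: P = εσA T⁴.
A = 6L² = 2.590 m²; T⁴ = (268)⁴ = 5.159×10⁹ K⁴.
P = 0.90 × 5.67×10⁻⁸ × 2.590 × 5.159×10⁹.

P ≈ 682 W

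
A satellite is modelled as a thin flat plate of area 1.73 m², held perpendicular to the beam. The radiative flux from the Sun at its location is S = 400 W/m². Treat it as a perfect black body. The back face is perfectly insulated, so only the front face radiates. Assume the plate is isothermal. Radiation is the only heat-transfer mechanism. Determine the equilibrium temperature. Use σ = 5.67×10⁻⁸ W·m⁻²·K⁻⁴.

T ≈ 290 K

At equilibrium, absorbed power = emitted power.
Absorbing cross-section = A = 1.730 m²; emitting surface = A = 1.730 m² (ratio 1).
S·A_cross = εσ·A_surf·T⁴  ⇒  T⁴ = S/(1σ).
T⁴ = 1.00·400/(1·5.67×10⁻⁸) = 7.055×10⁹ K⁴.
T = (7.055×10⁹)^(1/4).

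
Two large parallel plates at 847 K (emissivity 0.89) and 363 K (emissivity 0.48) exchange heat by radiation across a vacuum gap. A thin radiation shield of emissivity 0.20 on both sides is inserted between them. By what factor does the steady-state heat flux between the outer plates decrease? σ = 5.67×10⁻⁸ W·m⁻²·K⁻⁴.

Without shield: q₀ = σΔ(T⁴)/(1/ε₁+1/ε₂−1) with denominator 2.207.
With shield the two gaps are in series; the resistances add: (1/ε₁+1/ε_s−1)+(1/ε_s+1/ε₂−1) = 5.124+6.083 = 11.21.
Heat-flux ratio q₀/q = 11.21/2.207.

factor ≈ 5.08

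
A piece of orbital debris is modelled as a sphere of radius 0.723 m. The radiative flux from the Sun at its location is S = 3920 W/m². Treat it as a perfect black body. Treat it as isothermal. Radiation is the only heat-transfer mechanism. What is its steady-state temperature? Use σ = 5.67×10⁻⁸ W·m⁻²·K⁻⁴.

At equilibrium, absorbed power = emitted power.
Absorbing cross-section = πr² = 1.642 m²; emitting surface = 4πr² = 6.569 m² (ratio 4).
S·A_cross = εσ·A_surf·T⁴  ⇒  T⁴ = S/(4σ).
T⁴ = 1.00·3920/(4·5.67×10⁻⁸) = 1.728×10¹⁰ K⁴.
T = (1.728×10¹⁰)^(1/4).

T ≈ 363 K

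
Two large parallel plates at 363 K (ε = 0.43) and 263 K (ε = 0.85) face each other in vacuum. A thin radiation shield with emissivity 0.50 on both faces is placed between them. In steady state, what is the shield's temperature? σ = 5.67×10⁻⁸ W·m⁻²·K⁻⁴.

In steady state the net flux on the hot side equals that on the cold side.
σ(T₁⁴−T_s⁴)/D₁ = σ(T_s⁴−T₂⁴)/D₂, with D₁ = 1/ε₁+1/ε_s−1 = 3.326, D₂ = 1/ε_s+1/ε₂−1 = 2.176.
Solve for T_s⁴: T_s⁴ = (D₂·T₁⁴ + D₁·T₂⁴)/(D₁+D₂) = 9.760×10⁹ K⁴.

T_s ≈ 314 K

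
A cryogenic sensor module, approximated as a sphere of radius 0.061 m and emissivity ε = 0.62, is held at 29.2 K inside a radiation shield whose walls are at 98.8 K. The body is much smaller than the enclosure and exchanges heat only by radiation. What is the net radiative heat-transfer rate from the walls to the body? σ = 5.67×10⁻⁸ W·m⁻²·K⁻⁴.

For a small grey body in a large enclosure: P_net = εσA(T_body⁴ − T_wall⁴).
A = 4πr² = 0.04676 m²; T_body⁴ − T_wall⁴ = 7.270×10⁵ − 9.529×10⁷ = -9.456×10⁷ K⁴.
|P_net| = 0.62·5.67×10⁻⁸·0.04676·9.456×10⁷.

P_net ≈ 0.155 W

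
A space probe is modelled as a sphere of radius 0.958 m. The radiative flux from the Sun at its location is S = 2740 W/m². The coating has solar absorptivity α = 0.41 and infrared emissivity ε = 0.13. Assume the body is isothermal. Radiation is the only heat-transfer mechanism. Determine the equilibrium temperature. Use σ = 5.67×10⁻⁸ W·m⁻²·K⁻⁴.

At equilibrium, absorbed power = emitted power.
Absorbing cross-section = πr² = 2.883 m²; emitting surface = 4πr² = 11.53 m² (ratio 4).
αS·A_cross = εσ·A_surf·T⁴  ⇒  T⁴ = αS/(ε·4σ).
T⁴ = 0.410·2740/(0.13·4·5.67×10⁻⁸) = 3.810×10¹⁰ K⁴.
T = (3.810×10¹⁰)^(1/4).

T ≈ 442 K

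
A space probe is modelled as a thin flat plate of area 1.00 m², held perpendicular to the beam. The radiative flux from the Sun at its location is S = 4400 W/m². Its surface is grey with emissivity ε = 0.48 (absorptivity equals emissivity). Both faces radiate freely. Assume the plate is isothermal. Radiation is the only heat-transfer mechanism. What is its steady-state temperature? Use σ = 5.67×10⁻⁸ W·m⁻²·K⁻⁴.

At equilibrium, absorbed power = emitted power.
Absorbing cross-section = A = 1.000 m²; emitting surface = 2A = 2.000 m² (ratio 2).
εS·A_cross = εσ·A_surf·T⁴  ⇒  T⁴ = S/(2σ)   (ε cancels).
T⁴ = 4400/(2·5.67×10⁻⁸) = 3.880×10¹⁰ K⁴.
T = (3.880×10¹⁰)^(1/4).

T ≈ 444 K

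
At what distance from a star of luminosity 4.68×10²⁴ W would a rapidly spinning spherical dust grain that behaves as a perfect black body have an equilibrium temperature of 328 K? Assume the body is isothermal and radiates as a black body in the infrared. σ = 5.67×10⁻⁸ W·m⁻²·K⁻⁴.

d ≈ 1.19×10¹⁰ m

For an isothermal black-emitting sphere, (1−a)S·πr² = σ·4πr²·T⁴ ⇒ S = 4σT⁴/(1−a).
S = 4·5.67×10⁻⁸·(328)⁴/1.00 = 2625 W/m².
Flux falls as S = L/(4πd²), so d = √(L/(4πS)) = √(4.68×10²⁴/(4π·2625)).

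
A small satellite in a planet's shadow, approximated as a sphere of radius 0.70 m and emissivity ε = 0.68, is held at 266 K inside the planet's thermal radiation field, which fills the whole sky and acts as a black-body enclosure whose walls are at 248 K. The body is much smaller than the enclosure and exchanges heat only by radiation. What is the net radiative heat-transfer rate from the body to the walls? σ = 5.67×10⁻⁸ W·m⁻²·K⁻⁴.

For a small grey body in a large enclosure: P_net = εσA(T_body⁴ − T_wall⁴).
A = 4πr² = 6.158 m²; T_body⁴ − T_wall⁴ = 5.006×10⁹ − 3.783×10⁹ = 1.224×10⁹ K⁴.
|P_net| = 0.68·5.67×10⁻⁸·6.158·1.224×10⁹.

P_net ≈ 291 W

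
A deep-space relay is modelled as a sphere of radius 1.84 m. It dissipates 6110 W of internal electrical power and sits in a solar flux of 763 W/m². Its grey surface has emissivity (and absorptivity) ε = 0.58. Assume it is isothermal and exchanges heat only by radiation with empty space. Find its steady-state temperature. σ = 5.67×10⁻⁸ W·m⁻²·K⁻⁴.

At steady state, absorbed solar power + internal power = radiated power.
Absorbed: α·S·A_cross = 0.58·763·10.64 = 4707 W (cross-section πr²).
Total input = 4707 + 6110 = 10820 W.
Radiated: εσ·A_surf·T⁴ with A_surf = 4πr² = 42.54 m².
T⁴ = 10820/(0.58·5.67×10⁻⁸·42.54) = 7.731×10⁹ K⁴.

T ≈ 297 K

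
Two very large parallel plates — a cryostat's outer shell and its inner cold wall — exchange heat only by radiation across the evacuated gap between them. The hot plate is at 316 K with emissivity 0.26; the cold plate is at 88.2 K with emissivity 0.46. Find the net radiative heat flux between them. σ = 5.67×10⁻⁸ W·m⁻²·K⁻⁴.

q ≈ 112 W/m²

For two infinite grey parallel plates, q = σ(T₁⁴ − T₂⁴)/(1/ε₁ + 1/ε₂ − 1).
T₁⁴ − T₂⁴ = 9.971×10⁹ − 6.052×10⁷ = 9.911×10⁹ K⁴.
1/ε₁ + 1/ε₂ − 1 = 3.846 + 2.174 − 1 = 5.020.
q = 5.67×10⁻⁸ × 9.911×10⁹ / 5.020.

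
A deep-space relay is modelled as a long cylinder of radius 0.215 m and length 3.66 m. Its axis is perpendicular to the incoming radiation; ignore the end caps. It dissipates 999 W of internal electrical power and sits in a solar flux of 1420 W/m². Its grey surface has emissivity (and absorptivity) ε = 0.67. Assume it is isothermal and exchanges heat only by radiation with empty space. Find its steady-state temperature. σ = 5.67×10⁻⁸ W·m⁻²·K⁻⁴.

At steady state, absorbed solar power + internal power = radiated power.
Absorbed: α·S·A_cross = 0.67·1420·1.574 = 1497 W (cross-section 2rL).
Total input = 1497 + 999 = 2496 W.
Radiated: εσ·A_surf·T⁴ with A_surf = 2πrL = 4.944 m².
T⁴ = 2496/(0.67·5.67×10⁻⁸·4.944) = 1.329×10¹⁰ K⁴.

T ≈ 340 K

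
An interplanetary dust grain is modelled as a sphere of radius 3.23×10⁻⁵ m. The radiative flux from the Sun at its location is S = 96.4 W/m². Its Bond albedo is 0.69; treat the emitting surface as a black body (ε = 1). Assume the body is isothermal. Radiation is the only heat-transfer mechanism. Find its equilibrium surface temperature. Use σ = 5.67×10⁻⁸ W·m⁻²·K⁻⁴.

T ≈ 107 K

At equilibrium, absorbed power = emitted power.
Absorbing cross-section = πr² = 3.278×10⁻⁹ m²; emitting surface = 4πr² = 1.311×10⁻⁸ m² (ratio 4).
(1−a)S·A_cross = εσ·A_surf·T⁴  ⇒  T⁴ = (1−a)S/(4σ).
T⁴ = 0.310·96.4/(4·5.67×10⁻⁸) = 1.318×10⁸ K⁴.
T = (1.318×10⁸)^(1/4).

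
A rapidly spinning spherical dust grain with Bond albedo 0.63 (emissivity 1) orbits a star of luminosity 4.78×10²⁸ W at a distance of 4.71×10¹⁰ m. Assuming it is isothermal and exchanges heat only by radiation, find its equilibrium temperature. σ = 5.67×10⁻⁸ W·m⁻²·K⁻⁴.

First find the stellar flux at distance d: S = L/(4πd²) = 4.78×10²⁸/(4π·(4.71×10¹⁰)²) = 1.715×10⁶ W/m².
For an isothermal sphere, absorbed (1−a)S·πr² = emitted σ·4πr²·T⁴, so T⁴ = (1−a)S/(4σ).
T⁴ = 0.370·1.715×10⁶/(4·5.67×10⁻⁸) = 2.797×10¹² K⁴.

T ≈ 1290 K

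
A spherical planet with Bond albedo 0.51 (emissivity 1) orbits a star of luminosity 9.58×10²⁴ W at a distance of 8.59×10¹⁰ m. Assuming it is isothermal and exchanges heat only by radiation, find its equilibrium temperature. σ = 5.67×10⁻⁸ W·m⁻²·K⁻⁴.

T ≈ 122 K

First find the stellar flux at distance d: S = L/(4πd²) = 9.58×10²⁴/(4π·(8.59×10¹⁰)²) = 103.3 W/m².
For an isothermal sphere, absorbed (1−a)S·πr² = emitted σ·4πr²·T⁴, so T⁴ = (1−a)S/(4σ).
T⁴ = 0.490·103.3/(4·5.67×10⁻⁸) = 2.232×10⁸ K⁴.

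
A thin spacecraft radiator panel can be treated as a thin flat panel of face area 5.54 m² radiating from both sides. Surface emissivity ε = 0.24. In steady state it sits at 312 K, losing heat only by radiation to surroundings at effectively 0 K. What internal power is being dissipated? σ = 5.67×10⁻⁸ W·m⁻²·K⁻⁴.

Steady state: P = εσA T⁴.
A = 2·5.54 = 11.08 m²; T⁴ = (312)⁴ = 9.476×10⁹ K⁴.
P = 0.24 × 5.67×10⁻⁸ × 11.08 × 9.476×10⁹.

P ≈ 1430 W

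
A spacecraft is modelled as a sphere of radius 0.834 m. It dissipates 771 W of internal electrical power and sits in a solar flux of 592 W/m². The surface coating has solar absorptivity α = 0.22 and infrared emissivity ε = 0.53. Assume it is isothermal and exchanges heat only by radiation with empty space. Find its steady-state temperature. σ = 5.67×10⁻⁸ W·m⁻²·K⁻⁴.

T ≈ 252 K

At steady state, absorbed solar power + internal power = radiated power.
Absorbed: α·S·A_cross = 0.22·592·2.185 = 284.6 W (cross-section πr²).
Total input = 284.6 + 771 = 1056 W.
Radiated: εσ·A_surf·T⁴ with A_surf = 4πr² = 8.741 m².
T⁴ = 1056/(0.53·5.67×10⁻⁸·8.741) = 4.019×10⁹ K⁴.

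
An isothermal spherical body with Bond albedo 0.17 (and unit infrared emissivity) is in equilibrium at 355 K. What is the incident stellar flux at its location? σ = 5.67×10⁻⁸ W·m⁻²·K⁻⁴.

S ≈ 4340 W/m²

(1−a)S·πr² = σ·4πr²·T⁴ ⇒ S = 4σT⁴/(1−a).
S = 4·5.67×10⁻⁸·1.588×10¹⁰/0.830.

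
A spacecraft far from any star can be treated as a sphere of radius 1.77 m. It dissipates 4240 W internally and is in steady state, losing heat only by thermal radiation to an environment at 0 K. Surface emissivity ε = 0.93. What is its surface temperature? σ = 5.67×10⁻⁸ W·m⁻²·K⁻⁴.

T ≈ 213 K

Steady state: internal power = radiated power, P = εσA T⁴.
Radiating area A = 4πr² = 39.37 m².
T⁴ = P/(εσA) = 4240/(0.93·5.67×10⁻⁸·39.37) = 2.042×10⁹ K⁴.
T = (2.042×10⁹)^(1/4).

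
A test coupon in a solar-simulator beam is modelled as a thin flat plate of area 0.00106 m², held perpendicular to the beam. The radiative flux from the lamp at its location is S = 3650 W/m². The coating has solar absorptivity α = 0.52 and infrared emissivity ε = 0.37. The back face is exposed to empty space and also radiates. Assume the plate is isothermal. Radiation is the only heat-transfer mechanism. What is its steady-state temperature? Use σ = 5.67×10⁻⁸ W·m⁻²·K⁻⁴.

At equilibrium, absorbed power = emitted power.
Absorbing cross-section = A = 0.001060 m²; emitting surface = 2A = 0.002120 m² (ratio 2).
αS·A_cross = εσ·A_surf·T⁴  ⇒  T⁴ = αS/(ε·2σ).
T⁴ = 0.520·3650/(0.37·2·5.67×10⁻⁸) = 4.524×10¹⁰ K⁴.
T = (4.524×10¹⁰)^(1/4).

T ≈ 461 K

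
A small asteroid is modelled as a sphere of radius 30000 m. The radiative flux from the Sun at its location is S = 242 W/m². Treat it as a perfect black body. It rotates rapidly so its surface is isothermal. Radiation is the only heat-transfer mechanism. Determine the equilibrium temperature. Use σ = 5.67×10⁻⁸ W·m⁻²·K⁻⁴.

At equilibrium, absorbed power = emitted power.
Absorbing cross-section = πr² = 2.827×10⁹ m²; emitting surface = 4πr² = 1.131×10¹⁰ m² (ratio 4).
S·A_cross = εσ·A_surf·T⁴  ⇒  T⁴ = S/(4σ).
T⁴ = 1.00·242/(4·5.67×10⁻⁸) = 1.067×10⁹ K⁴.
T = (1.067×10⁹)^(1/4).

T ≈ 181 K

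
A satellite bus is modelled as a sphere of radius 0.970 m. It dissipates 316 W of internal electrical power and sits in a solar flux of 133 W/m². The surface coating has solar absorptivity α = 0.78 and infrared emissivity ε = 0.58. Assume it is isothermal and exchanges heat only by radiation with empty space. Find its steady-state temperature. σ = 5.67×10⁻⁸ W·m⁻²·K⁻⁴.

T ≈ 200 K

At steady state, absorbed solar power + internal power = radiated power.
Absorbed: α·S·A_cross = 0.78·133·2.956 = 306.6 W (cross-section πr²).
Total input = 306.6 + 316 = 622.6 W.
Radiated: εσ·A_surf·T⁴ with A_surf = 4πr² = 11.82 m².
T⁴ = 622.6/(0.58·5.67×10⁻⁸·11.82) = 1.601×10⁹ K⁴.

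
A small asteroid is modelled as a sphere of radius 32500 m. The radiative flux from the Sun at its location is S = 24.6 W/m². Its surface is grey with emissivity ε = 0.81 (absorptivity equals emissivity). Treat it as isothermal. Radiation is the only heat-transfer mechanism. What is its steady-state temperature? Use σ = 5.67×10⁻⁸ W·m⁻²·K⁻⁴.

At equilibrium, absorbed power = emitted power.
Absorbing cross-section = πr² = 3.318×10⁹ m²; emitting surface = 4πr² = 1.327×10¹⁰ m² (ratio 4).
εS·A_cross = εσ·A_surf·T⁴  ⇒  T⁴ = S/(4σ)   (ε cancels).
T⁴ = 24.6/(4·5.67×10⁻⁸) = 1.085×10⁸ K⁴.
T = (1.085×10⁸)^(1/4).

T ≈ 102 K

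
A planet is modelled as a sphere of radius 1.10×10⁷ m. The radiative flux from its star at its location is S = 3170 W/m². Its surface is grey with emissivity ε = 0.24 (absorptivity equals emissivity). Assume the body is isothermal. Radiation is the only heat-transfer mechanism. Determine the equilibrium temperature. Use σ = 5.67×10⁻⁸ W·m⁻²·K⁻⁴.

At equilibrium, absorbed power = emitted power.
Absorbing cross-section = πr² = 3.801×10¹⁴ m²; emitting surface = 4πr² = 1.521×10¹⁵ m² (ratio 4).
εS·A_cross = εσ·A_surf·T⁴  ⇒  T⁴ = S/(4σ)   (ε cancels).
T⁴ = 3170/(4·5.67×10⁻⁸) = 1.398×10¹⁰ K⁴.
T = (1.398×10¹⁰)^(1/4).

T ≈ 344 K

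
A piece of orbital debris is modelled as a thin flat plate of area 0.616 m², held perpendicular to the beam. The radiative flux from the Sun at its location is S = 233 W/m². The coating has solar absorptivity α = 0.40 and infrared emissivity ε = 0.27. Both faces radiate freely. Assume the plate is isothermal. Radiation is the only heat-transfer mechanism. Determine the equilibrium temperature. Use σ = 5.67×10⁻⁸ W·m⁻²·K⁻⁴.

At equilibrium, absorbed power = emitted power.
Absorbing cross-section = A = 0.6160 m²; emitting surface = 2A = 1.232 m² (ratio 2).
αS·A_cross = εσ·A_surf·T⁴  ⇒  T⁴ = αS/(ε·2σ).
T⁴ = 0.400·233/(0.27·2·5.67×10⁻⁸) = 3.044×10⁹ K⁴.
T = (3.044×10⁹)^(1/4).

T ≈ 235 K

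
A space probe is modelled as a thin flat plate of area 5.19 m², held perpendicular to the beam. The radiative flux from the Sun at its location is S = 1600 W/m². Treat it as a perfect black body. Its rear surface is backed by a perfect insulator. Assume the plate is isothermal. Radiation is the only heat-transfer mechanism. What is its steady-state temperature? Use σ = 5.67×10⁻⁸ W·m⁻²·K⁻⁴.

T ≈ 410 K

At equilibrium, absorbed power = emitted power.
Absorbing cross-section = A = 5.190 m²; emitting surface = A = 5.190 m² (ratio 1).
S·A_cross = εσ·A_surf·T⁴  ⇒  T⁴ = S/(1σ).
T⁴ = 1.00·1600/(1·5.67×10⁻⁸) = 2.822×10¹⁰ K⁴.
T = (2.822×10¹⁰)^(1/4).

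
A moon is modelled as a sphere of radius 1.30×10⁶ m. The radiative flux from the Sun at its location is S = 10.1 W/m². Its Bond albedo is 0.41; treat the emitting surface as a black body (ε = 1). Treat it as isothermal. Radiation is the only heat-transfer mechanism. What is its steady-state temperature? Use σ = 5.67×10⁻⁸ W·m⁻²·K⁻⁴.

At equilibrium, absorbed power = emitted power.
Absorbing cross-section = πr² = 5.309×10¹² m²; emitting surface = 4πr² = 2.124×10¹³ m² (ratio 4).
(1−a)S·A_cross = εσ·A_surf·T⁴  ⇒  T⁴ = (1−a)S/(4σ).
T⁴ = 0.590·10.1/(4·5.67×10⁻⁸) = 2.627×10⁷ K⁴.
T = (2.627×10⁷)^(1/4).

T ≈ 71.6 K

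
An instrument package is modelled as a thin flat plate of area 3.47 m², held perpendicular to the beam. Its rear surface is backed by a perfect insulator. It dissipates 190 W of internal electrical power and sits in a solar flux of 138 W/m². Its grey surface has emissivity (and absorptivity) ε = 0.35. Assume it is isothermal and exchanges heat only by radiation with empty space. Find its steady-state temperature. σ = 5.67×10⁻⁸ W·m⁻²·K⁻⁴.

At steady state, absorbed solar power + internal power = radiated power.
Absorbed: α·S·A_cross = 0.35·138·3.470 = 167.6 W (cross-section A).
Total input = 167.6 + 190 = 357.6 W.
Radiated: εσ·A_surf·T⁴ with A_surf = A = 3.470 m².
T⁴ = 357.6/(0.35·5.67×10⁻⁸·3.470) = 5.193×10⁹ K⁴.

T ≈ 268 K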